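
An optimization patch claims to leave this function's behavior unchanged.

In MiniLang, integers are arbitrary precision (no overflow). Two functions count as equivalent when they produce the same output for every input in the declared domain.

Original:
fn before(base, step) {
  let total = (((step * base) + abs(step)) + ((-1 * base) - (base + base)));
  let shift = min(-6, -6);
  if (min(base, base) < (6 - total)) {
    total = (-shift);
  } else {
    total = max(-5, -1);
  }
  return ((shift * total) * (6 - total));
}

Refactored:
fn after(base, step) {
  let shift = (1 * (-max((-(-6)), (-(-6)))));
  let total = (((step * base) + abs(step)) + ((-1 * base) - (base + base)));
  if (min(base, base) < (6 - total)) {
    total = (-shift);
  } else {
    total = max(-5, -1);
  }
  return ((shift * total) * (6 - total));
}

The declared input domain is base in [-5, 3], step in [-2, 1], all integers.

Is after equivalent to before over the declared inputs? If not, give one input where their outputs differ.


Side by side, the visible changes include: constant usage differs, min/max/abs usage differs, arithmetic usage differs.
Tracing base=2, step=1: before: total = -3; shift = -6; (min(base, base) < (6 - total)) -> true; total = 6; return 0 | after: shift = -6; total = -3; (min(base, base) < (6 - total)) -> true; total = 6; return 0 — matching result 0.
Across all 36 domain points the two functions coincide.
verdict: equivalent


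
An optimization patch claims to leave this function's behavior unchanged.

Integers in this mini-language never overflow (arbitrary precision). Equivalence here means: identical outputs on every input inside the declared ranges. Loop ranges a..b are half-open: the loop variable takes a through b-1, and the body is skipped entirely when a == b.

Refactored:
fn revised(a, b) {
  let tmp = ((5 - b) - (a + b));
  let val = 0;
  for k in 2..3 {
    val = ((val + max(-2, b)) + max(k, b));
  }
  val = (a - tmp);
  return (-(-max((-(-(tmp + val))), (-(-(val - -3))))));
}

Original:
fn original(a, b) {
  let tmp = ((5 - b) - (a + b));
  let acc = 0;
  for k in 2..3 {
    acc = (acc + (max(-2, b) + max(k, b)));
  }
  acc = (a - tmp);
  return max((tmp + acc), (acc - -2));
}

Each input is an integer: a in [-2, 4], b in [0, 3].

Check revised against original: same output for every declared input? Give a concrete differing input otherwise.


Run the pair on a=-2, b=3.
original: tmp=1, then acc=0, then (k=2), then acc=6, then acc=-3, then returns -1
revised: tmp=1, then val=0, then (k=2), then val=6, then val=-3, then returns 0
-1 != 0, so the rewrite changes behavior.
verdict: not equivalent; witness: a=-2, b=3


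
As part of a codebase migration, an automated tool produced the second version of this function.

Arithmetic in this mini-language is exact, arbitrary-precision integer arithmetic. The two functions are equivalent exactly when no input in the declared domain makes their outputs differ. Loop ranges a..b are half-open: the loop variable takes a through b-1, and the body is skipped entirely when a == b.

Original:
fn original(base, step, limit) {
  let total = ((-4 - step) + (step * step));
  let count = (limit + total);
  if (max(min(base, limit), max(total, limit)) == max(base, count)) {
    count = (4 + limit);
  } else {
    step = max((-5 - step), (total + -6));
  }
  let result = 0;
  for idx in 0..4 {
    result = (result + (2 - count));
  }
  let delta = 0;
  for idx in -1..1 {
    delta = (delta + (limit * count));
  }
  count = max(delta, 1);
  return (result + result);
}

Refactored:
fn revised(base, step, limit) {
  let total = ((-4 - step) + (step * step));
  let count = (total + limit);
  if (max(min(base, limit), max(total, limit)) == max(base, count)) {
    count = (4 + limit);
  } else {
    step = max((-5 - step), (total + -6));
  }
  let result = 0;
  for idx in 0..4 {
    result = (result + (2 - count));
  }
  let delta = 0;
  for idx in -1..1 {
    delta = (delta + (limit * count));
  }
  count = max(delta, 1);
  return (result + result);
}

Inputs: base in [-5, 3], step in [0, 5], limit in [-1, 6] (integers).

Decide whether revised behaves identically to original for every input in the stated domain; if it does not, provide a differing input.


The two are interchangeable: same computation, different form, and every declared input agrees.
One worked example (base=-3, step=5, limit=0) — original: total := 16 | count := 16 | (max(min(base, limit), max(total, limit)) == max(base, count)): true | count := 4 | result := 0 | iter idx=0: | result := -2 | iter idx=1: | result := -4 | iter idx=2: | result := -6 | iter idx=3: | result := -8 | delta := 0 | iter idx=-1: | delta := 0 | iter idx=0: | delta := 0 | count := 1 | result -16; revised: total := 16 | count := 16 | (max(min(base, limit), max(total, limit)) == max(base, count)): true | count := 4 | result := 0 | iter idx=0: | result := -2 | iter idx=1: | result := -4 | iter idx=2: | result := -6 | iter idx=3: | result := -8 | delta := 0 | iter idx=-1: | delta := 0 | iter idx=0: | delta := 0 | count := 1 | result -16; agreement on -16.
Checked all 432 inputs in the declared domain: the outputs agree on every one.
verdict: equivalent


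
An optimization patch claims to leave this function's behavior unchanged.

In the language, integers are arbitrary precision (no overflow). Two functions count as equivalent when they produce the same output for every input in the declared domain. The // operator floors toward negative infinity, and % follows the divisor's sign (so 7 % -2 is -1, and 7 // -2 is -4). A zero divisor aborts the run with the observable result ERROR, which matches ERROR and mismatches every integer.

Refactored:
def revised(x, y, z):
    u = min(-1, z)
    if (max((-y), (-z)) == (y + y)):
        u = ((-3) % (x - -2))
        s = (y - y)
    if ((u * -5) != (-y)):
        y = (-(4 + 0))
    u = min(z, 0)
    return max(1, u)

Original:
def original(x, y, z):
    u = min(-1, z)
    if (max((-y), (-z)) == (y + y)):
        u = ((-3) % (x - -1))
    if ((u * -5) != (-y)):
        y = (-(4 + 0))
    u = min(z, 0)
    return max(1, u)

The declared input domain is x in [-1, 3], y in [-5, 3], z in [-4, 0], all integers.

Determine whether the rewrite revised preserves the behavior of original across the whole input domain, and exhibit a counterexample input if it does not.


Consider the input x=-1, y=0, z=0.
original: u = -1; (max((-y), (-z)) == (y + y)) -> true; division by zero -> ERROR
revised: u = -1; (max((-y), (-z)) == (y + y)) -> true; u = 0; s = 0; ((u * -5) != (-y)) -> false; u = 0; return 1
ERROR and 1 differ, so these are not the same function on this domain.
verdict: not equivalent; witness: x=-1, y=0, z=0


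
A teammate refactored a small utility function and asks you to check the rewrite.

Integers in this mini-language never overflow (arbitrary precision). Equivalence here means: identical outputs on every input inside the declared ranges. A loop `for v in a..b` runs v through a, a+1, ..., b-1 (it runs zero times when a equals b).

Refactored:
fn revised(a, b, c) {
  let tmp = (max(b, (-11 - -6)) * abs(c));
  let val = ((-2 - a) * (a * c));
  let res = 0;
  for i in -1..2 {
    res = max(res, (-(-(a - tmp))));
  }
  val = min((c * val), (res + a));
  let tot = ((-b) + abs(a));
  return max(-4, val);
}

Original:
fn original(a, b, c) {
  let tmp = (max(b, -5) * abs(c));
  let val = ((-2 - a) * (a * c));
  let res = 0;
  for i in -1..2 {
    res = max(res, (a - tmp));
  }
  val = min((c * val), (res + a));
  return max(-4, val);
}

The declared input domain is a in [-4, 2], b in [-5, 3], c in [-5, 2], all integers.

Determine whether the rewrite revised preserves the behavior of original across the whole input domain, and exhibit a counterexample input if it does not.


The two versions differ — the changes include statement counts differ, local variable names differ, min/max/abs usage differs, constant usage differs, arithmetic usage differs.
One worked example (a=0, b=-4, c=-2) — original: tmp=-8, then val=0, then res=0, then (i=-1), then res=8, then (i=0), then res=8, then (i=1), then res=8, then val=0, then returns 0; revised: tmp=-8, then val=0, then res=0, then (i=-1), then res=8, then (i=0), then res=8, then (i=1), then res=8, then val=0, then tot=4, then returns 0; agreement on 0.
Sweeping the whole domain (504 inputs) finds no disagreement.
verdict: equivalent


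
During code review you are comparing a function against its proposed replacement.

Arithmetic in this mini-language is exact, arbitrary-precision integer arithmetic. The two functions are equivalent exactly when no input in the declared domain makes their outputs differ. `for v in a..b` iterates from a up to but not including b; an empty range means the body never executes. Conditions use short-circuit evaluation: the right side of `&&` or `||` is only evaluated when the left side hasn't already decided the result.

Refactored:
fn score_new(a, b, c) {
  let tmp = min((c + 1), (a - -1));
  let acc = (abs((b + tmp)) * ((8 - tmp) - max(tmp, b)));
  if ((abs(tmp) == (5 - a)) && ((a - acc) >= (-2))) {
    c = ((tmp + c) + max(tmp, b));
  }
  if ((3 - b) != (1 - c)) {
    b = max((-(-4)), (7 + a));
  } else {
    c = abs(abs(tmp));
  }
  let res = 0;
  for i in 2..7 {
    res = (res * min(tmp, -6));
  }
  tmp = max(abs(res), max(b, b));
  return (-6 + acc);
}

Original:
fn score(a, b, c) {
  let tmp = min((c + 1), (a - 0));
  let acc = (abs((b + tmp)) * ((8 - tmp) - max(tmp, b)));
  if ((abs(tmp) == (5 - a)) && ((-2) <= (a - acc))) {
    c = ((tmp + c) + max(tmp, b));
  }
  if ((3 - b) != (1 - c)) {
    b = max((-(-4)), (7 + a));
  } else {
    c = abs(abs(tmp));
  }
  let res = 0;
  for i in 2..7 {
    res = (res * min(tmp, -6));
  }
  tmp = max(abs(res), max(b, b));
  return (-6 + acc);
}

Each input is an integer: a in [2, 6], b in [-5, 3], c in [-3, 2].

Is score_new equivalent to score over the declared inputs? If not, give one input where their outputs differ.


Not equivalent: a=2, b=-5, c=2 separates them (6 vs -2).
score: tmp becomes 2; next acc becomes 12; next ((abs(tmp) == (5 - a)) && ((-2) <= (a - acc))) evaluates to false; next ((3 - b) != (1 - c)) evaluates to true; next b becomes 9; next res becomes 0; next at i=2:; next res becomes 0; next at i=3:; next res becomes 0; next at i=4:; next res becomes 0; next at i=5:; next res becomes 0; next at i=6:; next res becomes 0; next tmp becomes 9; next final value 6
score_new: tmp becomes 3; next acc becomes 4; next ((abs(tmp) == (5 - a)) && ((a - acc) >= (-2))) evaluates to true; next c becomes 8; next ((3 - b) != (1 - c)) evaluates to true; next b becomes 9; next res becomes 0; next at i=2:; next res becomes 0; next at i=3:; next res becomes 0; next at i=4:; next res becomes 0; next at i=5:; next res becomes 0; next at i=6:; next res becomes 0; next tmp becomes 9; next final value -2
verdict: not equivalent; witness: a=2, b=-5, c=2


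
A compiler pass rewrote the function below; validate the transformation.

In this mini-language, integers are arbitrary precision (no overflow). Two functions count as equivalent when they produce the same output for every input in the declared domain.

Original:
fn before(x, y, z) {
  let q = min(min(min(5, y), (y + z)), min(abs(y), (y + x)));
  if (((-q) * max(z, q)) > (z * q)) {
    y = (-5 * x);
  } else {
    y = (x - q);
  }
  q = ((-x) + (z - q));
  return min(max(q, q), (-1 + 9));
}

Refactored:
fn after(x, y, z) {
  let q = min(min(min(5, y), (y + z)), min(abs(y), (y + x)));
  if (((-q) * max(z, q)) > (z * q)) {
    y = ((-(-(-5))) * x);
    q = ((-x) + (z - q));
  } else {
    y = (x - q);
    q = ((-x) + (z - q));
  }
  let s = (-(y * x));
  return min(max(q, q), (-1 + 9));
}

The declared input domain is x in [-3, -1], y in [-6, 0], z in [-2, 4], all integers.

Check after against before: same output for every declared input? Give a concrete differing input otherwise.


This is a faithful refactor — local variable names differ; arithmetic usage differs; statement counts differ, but the computed results match everywhere.
Tracing x=-1, y=-5, z=0: before: q becomes -6; next (((-q) * max(z, q)) > (z * q)) evaluates to false; next y becomes 5; next q becomes 7; next final value 7 | after: q becomes -6; next (((-q) * max(z, q)) > (z * q)) evaluates to false; next y becomes 5; next q becomes 7; next s becomes 5; next final value 7 — matching result 7.
Checked all 147 inputs in the declared domain: the outputs agree on every one.
verdict: equivalent


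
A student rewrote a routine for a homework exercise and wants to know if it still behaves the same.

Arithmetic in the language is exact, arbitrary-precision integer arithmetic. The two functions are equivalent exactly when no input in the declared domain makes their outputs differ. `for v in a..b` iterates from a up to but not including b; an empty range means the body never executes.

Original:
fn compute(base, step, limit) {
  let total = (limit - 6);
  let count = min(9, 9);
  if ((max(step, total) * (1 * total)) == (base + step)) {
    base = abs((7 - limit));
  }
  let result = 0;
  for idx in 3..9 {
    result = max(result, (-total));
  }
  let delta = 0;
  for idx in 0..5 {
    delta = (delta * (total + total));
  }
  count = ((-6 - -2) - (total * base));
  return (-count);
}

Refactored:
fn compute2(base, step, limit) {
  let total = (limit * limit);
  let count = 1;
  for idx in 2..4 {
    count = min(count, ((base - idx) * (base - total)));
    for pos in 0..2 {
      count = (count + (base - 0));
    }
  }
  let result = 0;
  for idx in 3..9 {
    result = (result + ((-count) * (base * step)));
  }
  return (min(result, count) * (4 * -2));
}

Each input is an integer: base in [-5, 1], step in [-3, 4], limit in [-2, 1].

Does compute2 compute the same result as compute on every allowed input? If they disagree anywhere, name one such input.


On input base=-5, step=-3, limit=-2, compute returns 44 while compute2 returns 152.
verdict: not equivalent; witness: base=-5, step=-3, limit=-2


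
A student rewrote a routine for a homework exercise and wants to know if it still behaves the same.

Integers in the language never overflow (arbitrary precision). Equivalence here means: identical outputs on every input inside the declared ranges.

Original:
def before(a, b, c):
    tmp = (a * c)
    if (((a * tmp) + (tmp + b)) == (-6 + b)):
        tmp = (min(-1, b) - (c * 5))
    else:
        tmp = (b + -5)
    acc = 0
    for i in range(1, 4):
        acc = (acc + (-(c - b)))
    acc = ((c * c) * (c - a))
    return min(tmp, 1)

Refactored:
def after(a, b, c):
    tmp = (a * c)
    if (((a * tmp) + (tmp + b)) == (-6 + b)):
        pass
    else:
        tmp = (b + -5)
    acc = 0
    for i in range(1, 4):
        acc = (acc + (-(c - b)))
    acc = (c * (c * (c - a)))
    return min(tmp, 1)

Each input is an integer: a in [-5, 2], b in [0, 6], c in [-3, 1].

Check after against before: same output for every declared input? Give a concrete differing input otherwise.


At a=1, b=0, c=-3: before gives 1, after gives -3.
verdict: not equivalent; witness: a=1, b=0, c=-3


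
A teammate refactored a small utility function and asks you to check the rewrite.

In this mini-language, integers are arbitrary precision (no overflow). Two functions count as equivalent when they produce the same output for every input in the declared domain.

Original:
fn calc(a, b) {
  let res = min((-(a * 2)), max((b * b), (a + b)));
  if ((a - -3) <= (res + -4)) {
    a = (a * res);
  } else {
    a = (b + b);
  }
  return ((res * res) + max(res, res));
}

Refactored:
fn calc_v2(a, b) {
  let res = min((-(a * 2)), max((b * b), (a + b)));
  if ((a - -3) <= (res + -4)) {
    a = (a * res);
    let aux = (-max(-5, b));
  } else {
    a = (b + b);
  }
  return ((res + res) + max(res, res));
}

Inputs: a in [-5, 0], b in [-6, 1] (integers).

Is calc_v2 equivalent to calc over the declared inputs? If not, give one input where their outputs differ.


There is a counterexample at a=-5, b=-6: 110 on one side, 30 on the other.
calc: res = 10; ((a - -3) <= (res + -4)) -> true; a = -50; return 110
calc_v2: res = 10; ((a - -3) <= (res + -4)) -> true; a = -50; aux = 5; return 30
verdict: not equivalent; witness: a=-5, b=-6


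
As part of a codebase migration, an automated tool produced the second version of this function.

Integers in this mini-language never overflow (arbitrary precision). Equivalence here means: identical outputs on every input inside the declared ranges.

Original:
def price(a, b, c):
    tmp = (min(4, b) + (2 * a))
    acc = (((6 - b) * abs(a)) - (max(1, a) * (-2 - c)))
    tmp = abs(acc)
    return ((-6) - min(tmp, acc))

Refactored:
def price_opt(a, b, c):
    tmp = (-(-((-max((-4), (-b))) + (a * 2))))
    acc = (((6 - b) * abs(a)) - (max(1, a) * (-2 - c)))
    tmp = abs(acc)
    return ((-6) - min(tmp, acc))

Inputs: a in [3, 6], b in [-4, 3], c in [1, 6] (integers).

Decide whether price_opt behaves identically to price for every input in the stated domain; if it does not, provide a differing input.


Side by side, the visible changes include: min/max/abs usage differs.
Tracing a=4, b=-2, c=3: price: tmp=6, then acc=52, then tmp=52, then returns -58 | price_opt: tmp=6, then acc=52, then tmp=52, then returns -58 — matching result -58.
Checked all 192 inputs in the declared domain: the outputs agree on every one.
verdict: equivalent


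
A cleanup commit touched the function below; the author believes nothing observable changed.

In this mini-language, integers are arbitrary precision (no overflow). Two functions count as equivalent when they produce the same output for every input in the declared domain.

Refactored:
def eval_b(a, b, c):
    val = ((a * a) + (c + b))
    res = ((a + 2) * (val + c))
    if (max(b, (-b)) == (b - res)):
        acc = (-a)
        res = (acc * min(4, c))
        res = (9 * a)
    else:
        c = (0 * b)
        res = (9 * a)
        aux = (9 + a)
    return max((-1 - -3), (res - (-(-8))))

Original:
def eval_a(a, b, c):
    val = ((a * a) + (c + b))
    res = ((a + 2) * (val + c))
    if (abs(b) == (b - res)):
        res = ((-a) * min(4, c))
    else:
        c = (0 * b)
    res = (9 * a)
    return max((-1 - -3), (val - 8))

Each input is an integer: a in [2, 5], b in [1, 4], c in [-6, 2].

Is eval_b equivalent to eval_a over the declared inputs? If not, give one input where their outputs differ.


Take a=2, b=1, c=-6.
eval_a: val = -1; res = -28; (abs(b) == (b - res)) -> false; c = 0; res = 18; return 2
eval_b: val = -1; res = -28; (max(b, (-b)) == (b - res)) -> false; c = 0; res = 18; aux = 11; return 10
2 vs 10 — the two versions disagree here.
verdict: not equivalent; witness: a=2, b=1, c=-6


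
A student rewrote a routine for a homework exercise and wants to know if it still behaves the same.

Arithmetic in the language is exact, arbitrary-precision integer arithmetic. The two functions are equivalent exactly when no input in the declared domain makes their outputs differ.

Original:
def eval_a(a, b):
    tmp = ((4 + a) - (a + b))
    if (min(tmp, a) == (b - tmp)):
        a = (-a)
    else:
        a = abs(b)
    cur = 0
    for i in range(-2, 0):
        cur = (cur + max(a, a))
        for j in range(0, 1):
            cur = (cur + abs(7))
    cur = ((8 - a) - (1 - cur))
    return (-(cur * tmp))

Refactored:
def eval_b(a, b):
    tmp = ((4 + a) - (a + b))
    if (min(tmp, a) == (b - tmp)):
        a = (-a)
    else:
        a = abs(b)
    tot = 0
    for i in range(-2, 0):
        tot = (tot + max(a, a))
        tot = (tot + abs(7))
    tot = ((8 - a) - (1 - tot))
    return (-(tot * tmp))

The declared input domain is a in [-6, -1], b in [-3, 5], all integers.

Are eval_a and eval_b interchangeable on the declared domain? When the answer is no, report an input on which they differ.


Reading the diff, among the changes: statement counts differ; loop structure differs; local variable names differ.
Tracing a=-3, b=0: eval_a: tmp = 4; (min(tmp, a) == (b - tmp)) -> false; a = 0; cur = 0; [i=-2]; cur = 0; [j=0]; cur = 7; [i=-1]; cur = 7; [j=0]; cur = 14; cur = 21; return -84 | eval_b: tmp = 4; (min(tmp, a) == (b - tmp)) -> false; a = 0; tot = 0; [i=-2]; tot = 0; tot = 7; [i=-1]; tot = 7; tot = 14; tot = 21; return -84 — matching result -84.
An exhaustive pass over the 54 declared inputs shows identical outputs.
verdict: equivalent


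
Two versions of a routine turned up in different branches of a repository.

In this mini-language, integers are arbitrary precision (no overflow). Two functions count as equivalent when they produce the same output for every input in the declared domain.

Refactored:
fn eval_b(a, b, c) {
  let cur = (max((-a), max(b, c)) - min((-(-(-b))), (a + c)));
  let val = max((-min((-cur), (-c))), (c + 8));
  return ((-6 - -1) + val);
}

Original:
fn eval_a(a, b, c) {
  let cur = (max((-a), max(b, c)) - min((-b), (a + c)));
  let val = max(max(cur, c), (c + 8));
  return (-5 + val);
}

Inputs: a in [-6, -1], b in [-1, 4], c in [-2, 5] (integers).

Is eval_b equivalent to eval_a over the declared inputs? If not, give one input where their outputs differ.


Equivalent — the differences include arithmetic usage differs; and min/max/abs usage differs; and constant usage differs, yet no declared input distinguishes the two.
Spot check at a=-3, b=1, c=0 — eval_a: cur becomes 6; next val becomes 8; next final value 3. eval_b: cur becomes 6; next val becomes 8; next final value 3. Both give 3.
Across all 288 domain points the two functions coincide.
verdict: equivalent


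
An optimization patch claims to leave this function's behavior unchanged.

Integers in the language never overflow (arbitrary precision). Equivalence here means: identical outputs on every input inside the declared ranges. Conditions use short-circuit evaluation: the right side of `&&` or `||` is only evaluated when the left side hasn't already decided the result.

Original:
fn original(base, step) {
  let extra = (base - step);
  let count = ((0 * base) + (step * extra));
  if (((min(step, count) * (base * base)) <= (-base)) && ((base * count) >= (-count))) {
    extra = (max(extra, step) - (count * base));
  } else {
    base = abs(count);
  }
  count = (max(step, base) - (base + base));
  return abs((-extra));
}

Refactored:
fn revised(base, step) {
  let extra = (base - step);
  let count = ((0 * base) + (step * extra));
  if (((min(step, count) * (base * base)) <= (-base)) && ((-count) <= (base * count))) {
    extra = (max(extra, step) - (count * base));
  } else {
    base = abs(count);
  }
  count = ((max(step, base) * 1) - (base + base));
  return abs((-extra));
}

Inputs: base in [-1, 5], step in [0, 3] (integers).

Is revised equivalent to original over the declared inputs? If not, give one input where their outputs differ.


Differences: constant usage differs, comparison usage differs, arithmetic usage differs — yet all 28 inputs agree.
verdict: equivalent


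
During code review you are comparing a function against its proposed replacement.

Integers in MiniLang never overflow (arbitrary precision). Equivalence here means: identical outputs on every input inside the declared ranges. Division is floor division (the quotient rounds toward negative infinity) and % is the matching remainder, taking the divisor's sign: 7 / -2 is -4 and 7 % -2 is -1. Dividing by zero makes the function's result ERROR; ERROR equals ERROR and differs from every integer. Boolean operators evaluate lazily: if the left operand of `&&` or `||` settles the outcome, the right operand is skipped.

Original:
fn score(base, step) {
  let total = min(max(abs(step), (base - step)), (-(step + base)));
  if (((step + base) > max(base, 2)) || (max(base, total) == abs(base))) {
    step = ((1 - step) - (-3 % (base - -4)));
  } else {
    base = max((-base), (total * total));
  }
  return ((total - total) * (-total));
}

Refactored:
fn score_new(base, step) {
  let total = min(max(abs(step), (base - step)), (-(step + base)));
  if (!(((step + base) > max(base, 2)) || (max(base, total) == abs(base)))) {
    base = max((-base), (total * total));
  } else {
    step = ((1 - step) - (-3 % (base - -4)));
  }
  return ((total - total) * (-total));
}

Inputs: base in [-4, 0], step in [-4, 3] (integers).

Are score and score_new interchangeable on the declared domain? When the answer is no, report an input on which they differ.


The two are interchangeable: boolean connective usage differs, and every declared input agrees.
As a probe, take base=-3, step=-2: score runs total = 2; (((step + base) > max(base, 2)) || (max(base, total) == abs(base))) -> false; base = 4; return 0; score_new runs total = 2; (!(((step + base) > max(base, 2)) || (max(base, total) == abs(base)))) -> true; base = 4; return 0; both end at 0.
Every one of the 40 inputs gives matching results.
verdict: equivalent


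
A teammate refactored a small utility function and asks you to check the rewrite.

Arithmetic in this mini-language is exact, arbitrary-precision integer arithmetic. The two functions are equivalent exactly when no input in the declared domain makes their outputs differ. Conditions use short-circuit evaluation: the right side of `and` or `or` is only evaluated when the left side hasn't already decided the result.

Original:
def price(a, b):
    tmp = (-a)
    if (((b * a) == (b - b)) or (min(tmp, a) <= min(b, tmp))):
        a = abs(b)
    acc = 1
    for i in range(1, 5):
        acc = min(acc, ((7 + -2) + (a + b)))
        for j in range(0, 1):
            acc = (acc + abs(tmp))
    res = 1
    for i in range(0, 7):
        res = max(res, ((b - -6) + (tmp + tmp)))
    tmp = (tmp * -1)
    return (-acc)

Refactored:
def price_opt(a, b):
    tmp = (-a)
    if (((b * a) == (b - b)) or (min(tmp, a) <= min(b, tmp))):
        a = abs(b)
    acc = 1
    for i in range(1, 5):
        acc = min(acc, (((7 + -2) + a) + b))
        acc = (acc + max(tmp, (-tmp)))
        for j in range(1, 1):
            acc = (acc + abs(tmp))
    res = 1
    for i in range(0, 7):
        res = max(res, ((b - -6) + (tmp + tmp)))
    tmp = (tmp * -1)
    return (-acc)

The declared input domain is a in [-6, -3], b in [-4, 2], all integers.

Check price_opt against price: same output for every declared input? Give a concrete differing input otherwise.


Comparing the listings, the differences include: arithmetic usage differs, loop structure differs, statement counts differ, min/max/abs usage differs.
Spot check at a=-6, b=-2 — price: tmp := 6 | (((b * a) == (b - b)) or (min(tmp, a) <= min(b, tmp))): true | a := 2 | acc := 1 | iter i=1: | acc := 1 | iter j=0: | acc := 7 | iter i=2: | acc := 5 | iter j=0: | acc := 11 | iter i=3: | acc := 5 | iter j=0: | acc := 11 | iter i=4: | acc := 5 | iter j=0: | acc := 11 | res := 1 | iter i=0: | res := 16 | iter i=1: | res := 16 | iter i=2: | res := 16 | iter i=3: | res := 16 | iter i=4: | res := 16 | iter i=5: | res := 16 | iter i=6: | res := 16 | tmp := -6 | result -11. price_opt: tmp := 6 | (((b * a) == (b - b)) or (min(tmp, a) <= min(b, tmp))): true | a := 2 | acc := 1 | iter i=1: | acc := 1 | acc := 7 | loop over j: empty range | iter i=2: | acc := 5 | acc := 11 | loop over j: empty range | iter i=3: | acc := 5 | acc := 11 | loop over j: empty range | iter i=4: | acc := 5 | acc := 11 | loop over j: empty range | res := 1 | iter i=0: | res := 16 | iter i=1: | res := 16 | iter i=2: | res := 16 | iter i=3: | res := 16 | iter i=4: | res := 16 | iter i=5: | res := 16 | iter i=6: | res := 16 | tmp := -6 | result -11. Both give -11.
Checked all 28 inputs in the declared domain: the outputs agree on every one.
verdict: equivalent


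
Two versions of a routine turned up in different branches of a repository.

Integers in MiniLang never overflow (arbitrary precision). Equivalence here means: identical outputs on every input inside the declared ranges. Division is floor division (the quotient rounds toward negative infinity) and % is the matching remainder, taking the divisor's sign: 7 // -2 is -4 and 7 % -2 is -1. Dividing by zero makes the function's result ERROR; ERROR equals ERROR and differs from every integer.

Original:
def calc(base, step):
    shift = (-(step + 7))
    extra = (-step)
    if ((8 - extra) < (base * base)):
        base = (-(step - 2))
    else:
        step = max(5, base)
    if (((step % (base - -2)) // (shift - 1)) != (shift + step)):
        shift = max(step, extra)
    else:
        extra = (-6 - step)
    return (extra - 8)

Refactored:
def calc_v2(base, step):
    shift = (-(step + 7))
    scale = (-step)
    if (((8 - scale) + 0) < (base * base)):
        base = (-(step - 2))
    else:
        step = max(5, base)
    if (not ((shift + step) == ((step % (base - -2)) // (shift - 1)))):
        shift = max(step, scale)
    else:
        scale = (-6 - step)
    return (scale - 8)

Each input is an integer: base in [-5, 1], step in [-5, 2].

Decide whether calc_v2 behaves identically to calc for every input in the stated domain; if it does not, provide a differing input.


Side by side, the visible changes include: arithmetic usage differs, and boolean connective usage differs, and local variable names differ, and constant usage differs, and comparison usage differs.
One worked example (base=0, step=2) — calc: shift becomes -9; next extra becomes -2; next ((8 - extra) < (base * base)) evaluates to false; next step becomes 5; next (((step % (base - -2)) // (shift - 1)) != (shift + step)) evaluates to true; next shift becomes 5; next final value -10; calc_v2: shift becomes -9; next scale becomes -2; next (((8 - scale) + 0) < (base * base)) evaluates to false; next step becomes 5; next (not ((shift + step) == ((step % (base - -2)) // (shift - 1)))) evaluates to true; next shift becomes 5; next final value -10; agreement on -10.
Every one of the 56 inputs gives matching results.
verdict: equivalent


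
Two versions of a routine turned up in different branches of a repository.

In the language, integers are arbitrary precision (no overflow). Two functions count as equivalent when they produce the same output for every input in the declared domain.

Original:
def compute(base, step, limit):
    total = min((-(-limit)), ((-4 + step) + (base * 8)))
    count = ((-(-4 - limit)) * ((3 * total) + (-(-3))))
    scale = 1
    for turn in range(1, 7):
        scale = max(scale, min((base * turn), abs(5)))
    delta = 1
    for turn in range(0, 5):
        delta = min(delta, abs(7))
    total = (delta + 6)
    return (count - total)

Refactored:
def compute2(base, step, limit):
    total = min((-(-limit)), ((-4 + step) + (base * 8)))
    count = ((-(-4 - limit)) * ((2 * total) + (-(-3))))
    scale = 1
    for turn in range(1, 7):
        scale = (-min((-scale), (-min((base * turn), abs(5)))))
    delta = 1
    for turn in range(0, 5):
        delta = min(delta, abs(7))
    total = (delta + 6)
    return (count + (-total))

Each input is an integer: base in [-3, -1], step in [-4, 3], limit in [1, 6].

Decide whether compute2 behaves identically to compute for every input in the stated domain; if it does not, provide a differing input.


Run the pair on base=-3, step=-4, limit=1.
compute: total becomes -32; next count becomes -465; next scale becomes 1; next at turn=1:; next scale becomes 1; next at turn=2:; next scale becomes 1; next at turn=3:; next scale becomes 1; next at turn=4:; next scale becomes 1; next at turn=5:; next scale becomes 1; next at turn=6:; next scale becomes 1; next delta becomes 1; next at turn=0:; next delta becomes 1; next at turn=1:; next delta becomes 1; next at turn=2:; next delta becomes 1; next at turn=3:; next delta becomes 1; next at turn=4:; next delta becomes 1; next total becomes 7; next final value -472
compute2: total becomes -32; next count becomes -305; next scale becomes 1; next at turn=1:; next scale becomes 1; next at turn=2:; next scale becomes 1; next at turn=3:; next scale becomes 1; next at turn=4:; next scale becomes 1; next at turn=5:; next scale becomes 1; next at turn=6:; next scale becomes 1; next delta becomes 1; next at turn=0:; next delta becomes 1; next at turn=1:; next delta becomes 1; next at turn=2:; next delta becomes 1; next at turn=3:; next delta becomes 1; next at turn=4:; next delta becomes 1; next total becomes 7; next final value -312
-472 != -312, so the rewrite changes behavior.
verdict: not equivalent; witness: base=-3, step=-4, limit=1


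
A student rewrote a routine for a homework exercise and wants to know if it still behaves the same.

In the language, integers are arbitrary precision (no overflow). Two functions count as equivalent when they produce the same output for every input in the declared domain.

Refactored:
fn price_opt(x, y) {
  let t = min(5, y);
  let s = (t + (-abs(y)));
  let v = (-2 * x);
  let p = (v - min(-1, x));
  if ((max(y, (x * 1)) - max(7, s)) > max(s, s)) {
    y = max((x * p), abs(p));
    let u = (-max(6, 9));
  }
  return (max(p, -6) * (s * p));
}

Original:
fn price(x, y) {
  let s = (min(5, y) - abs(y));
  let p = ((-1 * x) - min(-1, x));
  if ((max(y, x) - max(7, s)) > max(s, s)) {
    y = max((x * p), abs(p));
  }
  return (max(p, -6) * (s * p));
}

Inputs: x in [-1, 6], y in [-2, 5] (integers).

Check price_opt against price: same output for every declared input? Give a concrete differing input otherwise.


Run the pair on x=-1, y=-2.
price: s=-4, then p=2, then ((max(y, x) - max(7, s)) > max(s, s)) is false, then returns -16
price_opt: t=-2, then s=-4, then v=2, then p=3, then ((max(y, (x * 1)) - max(7, s)) > max(s, s)) is false, then returns -36
-16 against -36: the behavior changed.
verdict: not equivalent; witness: x=-1, y=-2


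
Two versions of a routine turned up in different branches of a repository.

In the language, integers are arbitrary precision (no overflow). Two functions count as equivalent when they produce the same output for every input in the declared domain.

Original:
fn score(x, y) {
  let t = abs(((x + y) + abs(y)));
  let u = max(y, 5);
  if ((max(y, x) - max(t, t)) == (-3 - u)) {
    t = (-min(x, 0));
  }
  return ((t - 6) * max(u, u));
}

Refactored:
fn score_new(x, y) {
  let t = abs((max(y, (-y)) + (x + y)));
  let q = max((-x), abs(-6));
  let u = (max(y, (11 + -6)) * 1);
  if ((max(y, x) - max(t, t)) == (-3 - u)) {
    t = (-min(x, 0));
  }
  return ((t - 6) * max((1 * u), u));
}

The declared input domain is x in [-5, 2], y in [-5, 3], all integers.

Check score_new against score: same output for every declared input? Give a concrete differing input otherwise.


Side by side, the visible changes include: statement counts differ, and constant usage differs, and min/max/abs usage differs, and local variable names differ, and arithmetic usage differs.
Tracing x=1, y=1: score: t becomes 3; next u becomes 5; next ((max(y, x) - max(t, t)) == (-3 - u)) evaluates to false; next final value -15 | score_new: t becomes 3; next q becomes 6; next u becomes 5; next ((max(y, x) - max(t, t)) == (-3 - u)) evaluates to false; next final value -15 — matching result -15.
Across all 72 domain points the two functions coincide.
verdict: equivalent


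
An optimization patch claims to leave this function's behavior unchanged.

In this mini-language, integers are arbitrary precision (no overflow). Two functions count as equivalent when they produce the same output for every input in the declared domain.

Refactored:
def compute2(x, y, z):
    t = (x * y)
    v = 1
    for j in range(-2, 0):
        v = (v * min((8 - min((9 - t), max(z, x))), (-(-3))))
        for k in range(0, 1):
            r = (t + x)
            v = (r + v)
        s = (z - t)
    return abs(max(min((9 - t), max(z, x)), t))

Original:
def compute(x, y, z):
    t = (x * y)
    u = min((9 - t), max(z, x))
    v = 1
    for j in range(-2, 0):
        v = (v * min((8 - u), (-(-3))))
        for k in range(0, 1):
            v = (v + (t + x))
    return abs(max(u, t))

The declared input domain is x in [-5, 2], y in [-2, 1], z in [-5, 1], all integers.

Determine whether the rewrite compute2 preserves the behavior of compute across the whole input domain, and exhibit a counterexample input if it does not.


Side by side, the visible changes include: statement counts differ, and arithmetic usage differs, and min/max/abs usage differs, and local variable names differ, and constant usage differs.
Spot check at x=-2, y=0, z=-4 — compute: t becomes 0; next u becomes -2; next v becomes 1; next at j=-2:; next v becomes 3; next at k=0:; next v becomes 1; next at j=-1:; next v becomes 3; next at k=0:; next v becomes 1; next final value 0. compute2: t becomes 0; next v becomes 1; next at j=-2:; next v becomes 3; next at k=0:; next r becomes -2; next v becomes 1; next s becomes -4; next at j=-1:; next v becomes 3; next at k=0:; next r becomes -2; next v becomes 1; next s becomes -4; next final value 0. Both give 0.
An exhaustive pass over the 224 declared inputs shows identical outputs.
verdict: equivalent


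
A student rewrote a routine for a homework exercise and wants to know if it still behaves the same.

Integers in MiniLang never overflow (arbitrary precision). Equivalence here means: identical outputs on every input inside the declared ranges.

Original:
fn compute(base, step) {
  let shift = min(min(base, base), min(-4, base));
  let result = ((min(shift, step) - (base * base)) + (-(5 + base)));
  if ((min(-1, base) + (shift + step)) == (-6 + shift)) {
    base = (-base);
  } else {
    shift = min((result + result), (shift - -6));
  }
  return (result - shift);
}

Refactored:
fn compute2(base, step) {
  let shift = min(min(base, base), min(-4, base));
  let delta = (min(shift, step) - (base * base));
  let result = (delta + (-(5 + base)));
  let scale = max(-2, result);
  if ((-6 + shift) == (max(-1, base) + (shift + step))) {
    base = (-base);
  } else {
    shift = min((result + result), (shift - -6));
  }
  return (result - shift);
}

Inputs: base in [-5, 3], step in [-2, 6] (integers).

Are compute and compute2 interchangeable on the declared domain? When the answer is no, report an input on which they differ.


Try base=-5, step=-1.
compute: shift=-5, then result=-30, then ((min(-1, base) + (shift + step)) == (-6 + shift)) is true, then base=5, then returns -25
compute2: shift=-5, then delta=-30, then result=-30, then scale=-2, then ((-6 + shift) == (max(-1, base) + (shift + step))) is false, then shift=-60, then returns 30
-25 != 30, so the rewrite changes behavior.
verdict: not equivalent; witness: base=-5, step=-1


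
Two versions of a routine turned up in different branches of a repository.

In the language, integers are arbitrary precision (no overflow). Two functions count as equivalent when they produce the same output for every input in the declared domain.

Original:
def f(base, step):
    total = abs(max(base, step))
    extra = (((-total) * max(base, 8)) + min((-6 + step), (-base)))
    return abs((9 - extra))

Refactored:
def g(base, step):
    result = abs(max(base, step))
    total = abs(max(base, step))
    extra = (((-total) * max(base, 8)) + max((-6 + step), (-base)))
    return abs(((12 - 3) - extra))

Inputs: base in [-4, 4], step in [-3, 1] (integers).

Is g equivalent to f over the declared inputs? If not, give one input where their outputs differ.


At base=-4, step=-3: f gives 42, g gives 29.
verdict: not equivalent; witness: base=-4, step=-3


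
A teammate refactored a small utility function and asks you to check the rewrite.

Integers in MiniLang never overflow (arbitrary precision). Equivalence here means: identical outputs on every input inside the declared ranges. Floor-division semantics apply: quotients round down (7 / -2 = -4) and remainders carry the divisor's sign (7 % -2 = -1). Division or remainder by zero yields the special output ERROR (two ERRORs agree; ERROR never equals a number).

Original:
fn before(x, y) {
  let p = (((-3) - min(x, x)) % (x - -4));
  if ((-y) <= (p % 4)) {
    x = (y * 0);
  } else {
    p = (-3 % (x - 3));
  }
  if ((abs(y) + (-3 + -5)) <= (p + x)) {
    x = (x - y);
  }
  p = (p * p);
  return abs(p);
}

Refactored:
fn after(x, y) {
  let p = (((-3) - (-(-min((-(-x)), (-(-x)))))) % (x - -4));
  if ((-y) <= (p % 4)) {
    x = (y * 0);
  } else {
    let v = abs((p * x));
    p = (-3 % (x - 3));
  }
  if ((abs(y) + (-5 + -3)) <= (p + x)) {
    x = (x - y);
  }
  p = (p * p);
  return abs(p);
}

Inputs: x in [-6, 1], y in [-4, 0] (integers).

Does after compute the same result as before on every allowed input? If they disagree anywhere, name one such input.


Reading the diff, among the changes: arithmetic usage differs, and min/max/abs usage differs, and local variable names differ, and statement counts differ.
Spot check at x=0, y=-3 — before: p := 1 | ((-y) <= (p % 4)): false | p := 0 | ((abs(y) + (-3 + -5)) <= (p + x)): true | x := 3 | p := 0 | result 0. after: p := 1 | ((-y) <= (p % 4)): false | v := 0 | p := 0 | ((abs(y) + (-5 + -3)) <= (p + x)): true | x := 3 | p := 0 | result 0. Both give 0.
Checked all 40 inputs in the declared domain: the outputs agree on every one.
verdict: equivalent
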